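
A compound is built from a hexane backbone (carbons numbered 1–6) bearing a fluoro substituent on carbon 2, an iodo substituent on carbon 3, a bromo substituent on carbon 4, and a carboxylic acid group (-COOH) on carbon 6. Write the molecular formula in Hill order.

C7H11BrFIO2

Atom tally by fragment:
  CH3 → C:1 H:3
  CH(F) → C:1 H:1 F:1
  CH(I) → C:1 H:1 I:1
  CH(Br) → C:1 H:1 Br:1
  CH2 → C:1 H:2
  CH2COOH → C:2 H:3 O:2
Element totals:
  C: 7
  H: 11
  Br: 1
  F: 1
  I: 1
  O: 2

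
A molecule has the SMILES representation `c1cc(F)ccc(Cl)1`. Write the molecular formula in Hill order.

Atom tally by fragment:
  benzene ring core → C:6 H:6
  (− 2 ring H displaced by substituents)
  + F → F:1
  + Cl → Cl:1
Element totals:
  C: 6
  H: 4
  Cl: 1
  F: 1

C6H4ClF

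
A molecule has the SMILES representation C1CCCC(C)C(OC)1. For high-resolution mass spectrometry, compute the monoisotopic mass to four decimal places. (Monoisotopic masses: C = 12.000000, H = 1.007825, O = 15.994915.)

Atom tally by fragment:
  cyclohexane ring core → C:6 H:12
  (− 2 ring H displaced by substituents)
  + CH3 → C:1 H:3
  + OCH3 → C:1 H:3 O:1
Element totals:
  C: 8
  H: 16
  O: 1
Molecular formula: C8H16O.
  M = 8(12.0) + 16(1.007825) + 15.994915
    = 96.000000 + 16.125200 + 15.994915 = 128.120115

128.1201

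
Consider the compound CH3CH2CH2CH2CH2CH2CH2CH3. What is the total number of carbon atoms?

Atom tally by fragment:
  CH3 → C:1 H:3
  CH2 → C:1 H:2
  CH2 → C:1 H:2
  CH2 → C:1 H:2
  CH2 → C:1 H:2
  CH2 → C:1 H:2
  CH2 → C:1 H:2
  CH3 → C:1 H:3
Element totals:
  C: 8
  H: 18

8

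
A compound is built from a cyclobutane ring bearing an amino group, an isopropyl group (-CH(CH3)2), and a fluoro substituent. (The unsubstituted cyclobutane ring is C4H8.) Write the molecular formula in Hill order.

Atom tally by fragment:
  cyclobutane ring core → C:4 H:8
  (− 3 ring H displaced by substituents)
  + NH2 → N:1 H:2
  + CH(CH3)2 → C:3 H:7
  + F → F:1
Element totals:
  C: 7
  H: 14
  F: 1
  N: 1

C7H14FN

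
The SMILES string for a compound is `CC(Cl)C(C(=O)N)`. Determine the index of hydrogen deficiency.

Atom tally by fragment:
  CH3 → C:1 H:3
  CH(Cl) → C:1 H:1 Cl:1
  CH2CONH2 → C:2 H:4 O:1 N:1
Element totals:
  C: 4
  H: 8
  Cl: 1
  N: 1
  O: 1
Molecular formula: C4H8ClNO.
DoU = (2C + 2 + N − H − X) / 2 = (2·4 + 2 + 1 − 8 − 1) / 2 = 1.

1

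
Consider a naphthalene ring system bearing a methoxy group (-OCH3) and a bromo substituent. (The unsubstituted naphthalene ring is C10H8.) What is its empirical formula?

C11H9BrO

Atom tally by fragment:
  naphthalene ring system core → C:10 H:8
  (− 2 ring H displaced by substituents)
  + OCH3 → C:1 H:3 O:1
  + Br → Br:1
Element totals:
  C: 11
  H: 9
  Br: 1
  O: 1
Molecular formula: C11H9BrO.
gcd of subscripts (1, 11, 9, 1) = 1, so the empirical formula equals the molecular formula.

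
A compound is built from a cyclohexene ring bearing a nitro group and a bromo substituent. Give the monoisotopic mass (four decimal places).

204.9738

Atom tally by fragment:
  cyclohexene ring core → C:6 H:10
  (− 2 ring H displaced by substituents)
  + NO2 → N:1 O:2
  + Br → Br:1
Element totals:
  C: 6
  H: 8
  Br: 1
  N: 1
  O: 2
Molecular formula: C6H8BrNO2.
  M = 6(12.0) + 8(1.007825) + 78.918338 + 14.003074 + 2(15.994915)
    = 72.000000 + 8.062600 + 78.918338 + 14.003074 + 31.989830 = 204.973842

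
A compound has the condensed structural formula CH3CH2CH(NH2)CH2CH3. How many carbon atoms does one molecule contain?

Element totals:
  C: 5
  H: 13
  N: 1

5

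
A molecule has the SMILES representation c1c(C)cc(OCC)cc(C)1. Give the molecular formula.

Atom tally by fragment:
  benzene ring core → C:6 H:6
  (− 3 ring H displaced by substituents)
  + CH3 → C:1 H:3
  + OC2H5 → C:2 H:5 O:1
  + CH3 → C:1 H:3
Element totals:
  C: 10
  H: 14
  O: 1

C10H14O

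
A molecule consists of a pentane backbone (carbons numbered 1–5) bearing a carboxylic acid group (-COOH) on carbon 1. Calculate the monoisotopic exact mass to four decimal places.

Atom tally by fragment:
  HOOCCH2 → C:2 H:3 O:2
  CH2 → C:1 H:2
  CH2 → C:1 H:2
  CH2 → C:1 H:2
  CH3 → C:1 H:3
Element totals:
  C: 6
  H: 12
  O: 2
Molecular formula: C6H12O2.
  M = 6(12.0) + 12(1.007825) + 2(15.994915)
    = 72.000000 + 12.093900 + 31.989830 = 116.083730

116.0837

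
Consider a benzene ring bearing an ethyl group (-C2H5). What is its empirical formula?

Atom tally by fragment:
  benzene ring core → C:6 H:6
  (− 1 ring H displaced by substituents)
  + C2H5 → C:2 H:5
Element totals:
  C: 8
  H: 10
Molecular formula: C8H10.
gcd of subscripts = 2; dividing each by 2:
  C: 8/2 = 4
  H: 10/2 = 5

C4H5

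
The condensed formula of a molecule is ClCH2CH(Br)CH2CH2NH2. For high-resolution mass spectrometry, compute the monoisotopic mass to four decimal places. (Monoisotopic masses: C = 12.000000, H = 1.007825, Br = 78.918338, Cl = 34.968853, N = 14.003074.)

Atom tally by fragment:
  ClCH2 → C:1 H:2 Cl:1
  CH(Br) → C:1 H:1 Br:1
  CH2 → C:1 H:2
  CH2NH2 → C:1 H:4 N:1
Element totals:
  C: 4
  H: 9
  Br: 1
  Cl: 1
  N: 1
Molecular formula: C4H9BrClN.
  M = 4(12.0) + 9(1.007825) + 78.918338 + 34.968853 + 14.003074
    = 48.000000 + 9.070425 + 78.918338 + 34.968853 + 14.003074 = 184.960690

184.9607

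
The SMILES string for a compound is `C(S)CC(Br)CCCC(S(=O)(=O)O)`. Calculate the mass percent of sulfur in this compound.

22.02%

Atom tally by fragment:
  HSCH2 → C:1 H:3 S:1
  CH2 → C:1 H:2
  CH(Br) → C:1 H:1 Br:1
  CH2 → C:1 H:2
  CH2 → C:1 H:2
  CH2 → C:1 H:2
  CH2SO3H → C:1 H:3 S:1 O:3
Element totals:
  C: 7
  H: 15
  Br: 1
  O: 3
  S: 2
Molecular formula: C7H15BrO3S2.
Molar mass = 291.218 g/mol.
Mass from S: 2 × 32.06 = 64.120 g/mol.
%S = 64.120 / 291.218 × 100 = 22.02%.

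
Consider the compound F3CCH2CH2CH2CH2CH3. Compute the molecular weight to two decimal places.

140.15 g/mol

Atom tally by fragment:
  F3CCH2 → C:2 H:2 F:3
  CH2 → C:1 H:2
  CH2 → C:1 H:2
  CH2 → C:1 H:2
  CH3 → C:1 H:3
Element totals:
  C: 6
  H: 11
  F: 3
Molecular formula: C6H11F3.
  M = 6(12.011) + 11(1.008) + 3(18.998)
    = 72.066 + 11.088 + 56.994 = 140.148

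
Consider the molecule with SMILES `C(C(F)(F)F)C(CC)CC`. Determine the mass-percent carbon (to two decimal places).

54.53%

Atom tally by fragment:
  F3CCH2 → C:2 H:2 F:3
  CH(C2H5) → C:3 H:6
  CH2 → C:1 H:2
  CH3 → C:1 H:3
Element totals:
  C: 7
  H: 13
  F: 3
Molecular formula: C7H13F3.
Molar mass = 154.175 g/mol.
Mass from C: 7 × 12.011 = 84.077 g/mol.
%C = 84.077 / 154.175 × 100 = 54.53%.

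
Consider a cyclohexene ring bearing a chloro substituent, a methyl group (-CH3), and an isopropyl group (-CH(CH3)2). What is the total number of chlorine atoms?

Atom tally by fragment:
  cyclohexene ring core → C:6 H:10
  (− 3 ring H displaced by substituents)
  + Cl → Cl:1
  + CH3 → C:1 H:3
  + CH(CH3)2 → C:3 H:7
Element totals:
  C: 10
  H: 17
  Cl: 1

1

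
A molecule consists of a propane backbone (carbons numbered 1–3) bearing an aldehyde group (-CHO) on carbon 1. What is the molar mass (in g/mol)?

72.11 g/mol

Atom tally by fragment:
  OHCCH2 → C:2 H:3 O:1
  CH2 → C:1 H:2
  CH3 → C:1 H:3
Element totals:
  C: 4
  H: 8
  O: 1
Molecular formula: C4H8O.
  M = 4(12.011) + 8(1.008) + 15.999
    = 48.044 + 8.064 + 15.999 = 72.107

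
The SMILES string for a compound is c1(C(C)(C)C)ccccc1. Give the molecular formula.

C10H14

Atom tally by fragment:
  benzene ring core → C:6 H:6
  (− 1 ring H displaced by substituents)
  + C(CH3)3 → C:4 H:9
Element totals:
  C: 10
  H: 14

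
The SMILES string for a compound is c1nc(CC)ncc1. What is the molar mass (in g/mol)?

108.14 g/mol

Atom tally by fragment:
  pyrimidine ring core → C:4 H:4 N:2
  (− 1 ring H displaced by substituents)
  + C2H5 → C:2 H:5
Element totals:
  C: 6
  H: 8
  N: 2
Molecular formula: C6H8N2.
  M = 6(12.011) + 8(1.008) + 2(14.007)
    = 72.066 + 8.064 + 28.014 = 108.144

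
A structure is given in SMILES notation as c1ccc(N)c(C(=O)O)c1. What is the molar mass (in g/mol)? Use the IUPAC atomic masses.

137.14 g/mol

Atom tally by fragment:
  benzene ring core → C:6 H:6
  (− 2 ring H displaced by substituents)
  + NH2 → N:1 H:2
  + COOH → C:1 H:1 O:2
Element totals:
  C: 7
  H: 7
  N: 1
  O: 2
Molecular formula: C7H7NO2.
  M = 7(12.011) + 7(1.008) + 14.007 + 2(15.999)
    = 84.077 + 7.056 + 14.007 + 31.998 = 137.138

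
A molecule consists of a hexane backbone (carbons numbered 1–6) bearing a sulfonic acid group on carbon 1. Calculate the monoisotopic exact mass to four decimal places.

Atom tally by fragment:
  HO3SCH2 → C:1 H:3 S:1 O:3
  CH2 → C:1 H:2
  CH2 → C:1 H:2
  CH2 → C:1 H:2
  CH2 → C:1 H:2
  CH3 → C:1 H:3
Element totals:
  C: 6
  H: 14
  O: 3
  S: 1
Molecular formula: C6H14O3S.
  M = 6(12.0) + 14(1.007825) + 3(15.994915) + 31.972071
    = 72.000000 + 14.109550 + 47.984745 + 31.972071 = 166.066366

166.0664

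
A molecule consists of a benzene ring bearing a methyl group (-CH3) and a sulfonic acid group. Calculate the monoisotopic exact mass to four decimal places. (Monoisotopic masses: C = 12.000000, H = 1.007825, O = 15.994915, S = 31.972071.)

Atom tally by fragment:
  benzene ring core → C:6 H:6
  (− 2 ring H displaced by substituents)
  + CH3 → C:1 H:3
  + SO3H → S:1 O:3 H:1
Element totals:
  C: 7
  H: 8
  O: 3
  S: 1
Molecular formula: C7H8O3S.
  M = 7(12.0) + 8(1.007825) + 3(15.994915) + 31.972071
    = 84.000000 + 8.062600 + 47.984745 + 31.972071 = 172.019416

172.0194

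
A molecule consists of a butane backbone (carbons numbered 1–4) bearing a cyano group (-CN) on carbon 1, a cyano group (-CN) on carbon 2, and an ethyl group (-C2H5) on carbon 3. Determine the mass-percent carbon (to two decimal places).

Atom tally by fragment:
  NCCH2 → C:2 H:2 N:1
  CH(CN) → C:2 H:1 N:1
  CH(C2H5) → C:3 H:6
  CH3 → C:1 H:3
Element totals:
  C: 8
  H: 12
  N: 2
Molecular formula: C8H12N2.
Molar mass = 136.198 g/mol.
Mass from C: 8 × 12.011 = 96.088 g/mol.
%C = 96.088 / 136.198 × 100 = 70.55%.

70.55%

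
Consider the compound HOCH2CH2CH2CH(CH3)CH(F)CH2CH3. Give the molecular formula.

Element totals:
  C: 8
  H: 17
  F: 1
  O: 1

C8H17FO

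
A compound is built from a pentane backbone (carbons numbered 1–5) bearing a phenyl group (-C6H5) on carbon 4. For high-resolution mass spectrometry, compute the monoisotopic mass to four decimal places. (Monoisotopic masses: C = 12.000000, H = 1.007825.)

Atom tally by fragment:
  CH3 → C:1 H:3
  CH2 → C:1 H:2
  CH2 → C:1 H:2
  CH(C6H5) → C:7 H:6
  CH3 → C:1 H:3
Element totals:
  C: 11
  H: 16
Molecular formula: C11H16.
  M = 11(12.0) + 16(1.007825)
    = 132.000000 + 16.125200 = 148.125200

148.1252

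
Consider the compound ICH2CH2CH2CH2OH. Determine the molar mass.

200.02 g/mol

Atom tally by fragment:
  ICH2 → C:1 H:2 I:1
  CH2 → C:1 H:2
  CH2 → C:1 H:2
  CH2OH → C:1 H:3 O:1
Element totals:
  C: 4
  H: 9
  I: 1
  O: 1
Molecular formula: C4H9IO.
  M = 4(12.011) + 9(1.008) + 126.904 + 15.999
    = 48.044 + 9.072 + 126.904 + 15.999 = 200.019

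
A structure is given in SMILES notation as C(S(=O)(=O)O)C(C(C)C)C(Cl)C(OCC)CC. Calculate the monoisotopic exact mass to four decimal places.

286.1006

Atom tally by fragment:
  HO3SCH2 → C:1 H:3 S:1 O:3
  CH(CH(CH3)2) → C:4 H:8
  CH(Cl) → C:1 H:1 Cl:1
  CH(OC2H5) → C:3 H:6 O:1
  CH2 → C:1 H:2
  CH3 → C:1 H:3
Element totals:
  C: 11
  H: 23
  Cl: 1
  O: 4
  S: 1
Molecular formula: C11H23ClO4S.
  M = 11(12.0) + 23(1.007825) + 34.968853 + 4(15.994915) + 31.972071
    = 132.000000 + 23.179975 + 34.968853 + 63.979660 + 31.972071 = 286.100559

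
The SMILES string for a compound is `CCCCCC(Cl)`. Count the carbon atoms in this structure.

Atom tally by fragment:
  CH3 → C:1 H:3
  CH2 → C:1 H:2
  CH2 → C:1 H:2
  CH2 → C:1 H:2
  CH2 → C:1 H:2
  CH2Cl → C:1 H:2 Cl:1
Element totals:
  C: 6
  H: 13
  Cl: 1

6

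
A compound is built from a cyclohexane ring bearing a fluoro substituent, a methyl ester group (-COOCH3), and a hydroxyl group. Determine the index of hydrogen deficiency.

2

Atom tally by fragment:
  cyclohexane ring core → C:6 H:12
  (− 3 ring H displaced by substituents)
  + F → F:1
  + COOCH3 → C:2 H:3 O:2
  + OH → O:1 H:1
Element totals:
  C: 8
  H: 13
  F: 1
  O: 3
Molecular formula: C8H13FO3.
DoU = (2C + 2 + N − H − X) / 2 = (2·8 + 2 + 0 − 13 − 1) / 2 = 2.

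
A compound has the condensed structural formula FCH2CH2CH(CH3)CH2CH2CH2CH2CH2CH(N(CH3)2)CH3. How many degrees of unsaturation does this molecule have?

0

Element totals:
  C: 13
  H: 28
  F: 1
  N: 1
Molecular formula: C13H28FN.
DoU = (2C + 2 + N − H − X) / 2 = (2·13 + 2 + 1 − 28 − 1) / 2 = 0.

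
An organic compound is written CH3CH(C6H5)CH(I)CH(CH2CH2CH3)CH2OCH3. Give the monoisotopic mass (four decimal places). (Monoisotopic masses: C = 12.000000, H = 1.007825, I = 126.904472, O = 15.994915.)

Atom tally by fragment:
  CH3 → C:1 H:3
  CH(C6H5) → C:7 H:6
  CH(I) → C:1 H:1 I:1
  CH(CH2CH2CH3) → C:4 H:8
  CH2OCH3 → C:2 H:5 O:1
Element totals:
  C: 15
  H: 23
  I: 1
  O: 1
Molecular formula: C15H23IO.
  M = 15(12.0) + 23(1.007825) + 126.904472 + 15.994915
    = 180.000000 + 23.179975 + 126.904472 + 15.994915 = 346.079362

346.0794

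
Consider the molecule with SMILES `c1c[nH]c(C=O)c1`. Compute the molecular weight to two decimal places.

95.10 g/mol

Atom tally by fragment:
  pyrrole ring core → C:4 H:5 N:1
  (− 1 ring H displaced by substituents)
  + CHO → C:1 H:1 O:1
Element totals:
  C: 5
  H: 5
  N: 1
  O: 1
Molecular formula: C5H5NO.
  M = 5(12.011) + 5(1.008) + 14.007 + 15.999
    = 60.055 + 5.040 + 14.007 + 15.999 = 95.101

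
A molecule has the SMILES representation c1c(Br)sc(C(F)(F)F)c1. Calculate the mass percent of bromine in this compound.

34.59%

Atom tally by fragment:
  thiophene ring core → C:4 H:4 S:1
  (− 2 ring H displaced by substituents)
  + Br → Br:1
  + CF3 → C:1 F:3
Element totals:
  C: 5
  H: 2
  Br: 1
  F: 3
  S: 1
Molecular formula: C5H2BrF3S.
Molar mass = 231.029 g/mol.
Mass from Br: 1 × 79.904 = 79.904 g/mol.
%Br = 79.904 / 231.029 × 100 = 34.59%.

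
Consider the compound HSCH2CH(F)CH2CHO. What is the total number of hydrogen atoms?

Atom tally by fragment:
  HSCH2 → C:1 H:3 S:1
  CH(F) → C:1 H:1 F:1
  CH2CHO → C:2 H:3 O:1
Element totals:
  C: 4
  H: 7
  F: 1
  O: 1
  S: 1

7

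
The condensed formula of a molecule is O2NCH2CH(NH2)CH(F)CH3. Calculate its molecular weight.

Atom tally by fragment:
  O2NCH2 → C:1 H:2 N:1 O:2
  CH(NH2) → C:1 H:3 N:1
  CH(F) → C:1 H:1 F:1
  CH3 → C:1 H:3
Element totals:
  C: 4
  H: 9
  F: 1
  N: 2
  O: 2
Molecular formula: C4H9FN2O2.
  M = 4(12.011) + 9(1.008) + 18.998 + 2(14.007) + 2(15.999)
    = 48.044 + 9.072 + 18.998 + 28.014 + 31.998 = 136.126

136.13 g/mol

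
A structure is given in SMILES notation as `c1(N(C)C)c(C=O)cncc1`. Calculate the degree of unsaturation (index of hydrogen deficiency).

Atom tally by fragment:
  pyridine ring core → C:5 H:5 N:1
  (− 2 ring H displaced by substituents)
  + N(CH3)2 → N:1 C:2 H:6
  + CHO → C:1 H:1 O:1
Element totals:
  C: 8
  H: 10
  N: 2
  O: 1
Molecular formula: C8H10N2O.
DoU = (2C + 2 + N − H − X) / 2 = (2·8 + 2 + 2 − 10 − 0) / 2 = 5.

5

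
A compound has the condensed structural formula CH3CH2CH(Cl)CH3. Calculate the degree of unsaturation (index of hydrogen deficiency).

0

Element totals:
  C: 4
  H: 9
  Cl: 1
Molecular formula: C4H9Cl.
DoU = (2C + 2 + N − H − X) / 2 = (2·4 + 2 + 0 − 9 − 1) / 2 = 0.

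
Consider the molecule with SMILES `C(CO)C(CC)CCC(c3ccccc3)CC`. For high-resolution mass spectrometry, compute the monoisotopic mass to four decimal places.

Atom tally by fragment:
  HOCH2CH2 → C:2 H:5 O:1
  CH(C2H5) → C:3 H:6
  CH2 → C:1 H:2
  CH2 → C:1 H:2
  CH(C6H5) → C:7 H:6
  CH2 → C:1 H:2
  CH3 → C:1 H:3
Element totals:
  C: 16
  H: 26
  O: 1
Molecular formula: C16H26O.
  M = 16(12.0) + 26(1.007825) + 15.994915
    = 192.000000 + 26.203450 + 15.994915 = 234.198365

234.1984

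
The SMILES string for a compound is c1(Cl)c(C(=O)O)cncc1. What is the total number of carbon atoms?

6

Atom tally by fragment:
  pyridine ring core → C:5 H:5 N:1
  (− 2 ring H displaced by substituents)
  + Cl → Cl:1
  + COOH → C:1 H:1 O:2
Element totals:
  C: 6
  H: 4
  Cl: 1
  N: 1
  O: 2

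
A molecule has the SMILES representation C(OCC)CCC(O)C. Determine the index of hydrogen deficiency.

Atom tally by fragment:
  C2H5OCH2 → C:3 H:7 O:1
  CH2 → C:1 H:2
  CH2 → C:1 H:2
  CH(OH) → C:1 H:2 O:1
  CH3 → C:1 H:3
Element totals:
  C: 7
  H: 16
  O: 2
Molecular formula: C7H16O2.
DoU = (2C + 2 + N − H − X) / 2 = (2·7 + 2 + 0 − 16 − 0) / 2 = 0.

0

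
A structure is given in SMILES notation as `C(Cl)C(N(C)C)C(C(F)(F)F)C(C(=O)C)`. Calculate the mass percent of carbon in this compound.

44.00%

Atom tally by fragment:
  ClCH2 → C:1 H:2 Cl:1
  CH(N(CH3)2) → C:3 H:7 N:1
  CH(CF3) → C:2 H:1 F:3
  CH2COCH3 → C:3 H:5 O:1
Element totals:
  C: 9
  H: 15
  Cl: 1
  F: 3
  N: 1
  O: 1
Molecular formula: C9H15ClF3NO.
Molar mass = 245.669 g/mol.
Mass from C: 9 × 12.011 = 108.099 g/mol.
%C = 108.099 / 245.669 × 100 = 44.00%.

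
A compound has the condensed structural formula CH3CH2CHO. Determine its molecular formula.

C3H6O

Element totals:
  C: 3
  H: 6
  O: 1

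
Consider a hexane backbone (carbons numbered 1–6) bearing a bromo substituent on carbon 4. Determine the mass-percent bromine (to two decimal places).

48.40%

Atom tally by fragment:
  CH3 → C:1 H:3
  CH2 → C:1 H:2
  CH2 → C:1 H:2
  CH(Br) → C:1 H:1 Br:1
  CH2 → C:1 H:2
  CH3 → C:1 H:3
Element totals:
  C: 6
  H: 13
  Br: 1
Molecular formula: C6H13Br.
Molar mass = 165.074 g/mol.
Mass from Br: 1 × 79.904 = 79.904 g/mol.
%Br = 79.904 / 165.074 × 100 = 48.40%.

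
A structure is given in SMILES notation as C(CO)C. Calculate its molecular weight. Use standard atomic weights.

60.10 g/mol

Atom tally by fragment:
  HOCH2CH2 → C:2 H:5 O:1
  CH3 → C:1 H:3
Element totals:
  C: 3
  H: 8
  O: 1
Molecular formula: C3H8O.
  M = 3(12.011) + 8(1.008) + 15.999
    = 36.033 + 8.064 + 15.999 = 60.096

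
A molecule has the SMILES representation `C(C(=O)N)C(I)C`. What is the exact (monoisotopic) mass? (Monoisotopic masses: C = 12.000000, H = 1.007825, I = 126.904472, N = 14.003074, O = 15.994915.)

Atom tally by fragment:
  H2NOCCH2 → C:2 H:4 O:1 N:1
  CH(I) → C:1 H:1 I:1
  CH3 → C:1 H:3
Element totals:
  C: 4
  H: 8
  I: 1
  N: 1
  O: 1
Molecular formula: C4H8INO.
  M = 4(12.0) + 8(1.007825) + 126.904472 + 14.003074 + 15.994915
    = 48.000000 + 8.062600 + 126.904472 + 14.003074 + 15.994915 = 212.965061

212.9651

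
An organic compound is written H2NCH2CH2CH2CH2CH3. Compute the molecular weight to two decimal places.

87.17 g/mol

Atom tally by fragment:
  H2NCH2 → C:1 H:4 N:1
  CH2 → C:1 H:2
  CH2 → C:1 H:2
  CH2 → C:1 H:2
  CH3 → C:1 H:3
Element totals:
  C: 5
  H: 13
  N: 1
Molecular formula: C5H13N.
  M = 5(12.011) + 13(1.008) + 14.007
    = 60.055 + 13.104 + 14.007 = 87.166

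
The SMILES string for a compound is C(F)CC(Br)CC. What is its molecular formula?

C5H10BrF

Atom tally by fragment:
  FCH2 → C:1 H:2 F:1
  CH2 → C:1 H:2
  CH(Br) → C:1 H:1 Br:1
  CH2 → C:1 H:2
  CH3 → C:1 H:3
Element totals:
  C: 5
  H: 10
  Br: 1
  F: 1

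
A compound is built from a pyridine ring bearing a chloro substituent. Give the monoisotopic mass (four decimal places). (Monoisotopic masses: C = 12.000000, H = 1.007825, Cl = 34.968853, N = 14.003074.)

Atom tally by fragment:
  pyridine ring core → C:5 H:5 N:1
  (− 1 ring H displaced by substituents)
  + Cl → Cl:1
Element totals:
  C: 5
  H: 4
  Cl: 1
  N: 1
Molecular formula: C5H4ClN.
  M = 5(12.0) + 4(1.007825) + 34.968853 + 14.003074
    = 60.000000 + 4.031300 + 34.968853 + 14.003074 = 113.003227

113.0032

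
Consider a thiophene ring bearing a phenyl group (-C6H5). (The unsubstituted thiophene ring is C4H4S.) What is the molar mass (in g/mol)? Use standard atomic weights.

160.23 g/mol

Atom tally by fragment:
  thiophene ring core → C:4 H:4 S:1
  (− 1 ring H displaced by substituents)
  + C6H5 → C:6 H:5
Element totals:
  C: 10
  H: 8
  S: 1
Molecular formula: C10H8S.
  M = 10(12.011) + 8(1.008) + 32.06
    = 120.110 + 8.064 + 32.060 = 160.234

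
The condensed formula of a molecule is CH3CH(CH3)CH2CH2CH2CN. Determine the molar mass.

111.19 g/mol

Element totals:
  C: 7
  H: 13
  N: 1
Molecular formula: C7H13N.
  M = 7(12.011) + 13(1.008) + 14.007
    = 84.077 + 13.104 + 14.007 = 111.188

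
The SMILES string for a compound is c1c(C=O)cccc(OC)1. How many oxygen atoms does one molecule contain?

2

Atom tally by fragment:
  benzene ring core → C:6 H:6
  (− 2 ring H displaced by substituents)
  + CHO → C:1 H:1 O:1
  + OCH3 → C:1 H:3 O:1
Element totals:
  C: 8
  H: 8
  O: 2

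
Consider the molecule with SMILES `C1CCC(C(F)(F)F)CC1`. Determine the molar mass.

152.16 g/mol

Atom tally by fragment:
  cyclohexane ring core → C:6 H:12
  (− 1 ring H displaced by substituents)
  + CF3 → C:1 F:3
Element totals:
  C: 7
  H: 11
  F: 3
Molecular formula: C7H11F3.
  M = 7(12.011) + 11(1.008) + 3(18.998)
    = 84.077 + 11.088 + 56.994 = 152.159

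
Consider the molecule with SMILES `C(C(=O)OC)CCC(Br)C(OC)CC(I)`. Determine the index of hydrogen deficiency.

Atom tally by fragment:
  CH3OOCCH2 → C:3 H:5 O:2
  CH2 → C:1 H:2
  CH2 → C:1 H:2
  CH(Br) → C:1 H:1 Br:1
  CH(OCH3) → C:2 H:4 O:1
  CH2 → C:1 H:2
  CH2I → C:1 H:2 I:1
Element totals:
  C: 10
  H: 18
  Br: 1
  I: 1
  O: 3
Molecular formula: C10H18BrIO3.
DoU = (2C + 2 + N − H − X) / 2 = (2·10 + 2 + 0 − 18 − 2) / 2 = 1.

1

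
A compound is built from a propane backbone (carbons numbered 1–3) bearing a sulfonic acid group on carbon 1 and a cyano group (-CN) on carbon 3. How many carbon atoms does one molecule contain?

4

Atom tally by fragment:
  HO3SCH2 → C:1 H:3 S:1 O:3
  CH2 → C:1 H:2
  CH2CN → C:2 H:2 N:1
Element totals:
  C: 4
  H: 7
  N: 1
  O: 3
  S: 1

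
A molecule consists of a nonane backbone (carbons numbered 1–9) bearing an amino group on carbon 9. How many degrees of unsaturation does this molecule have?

Atom tally by fragment:
  CH3 → C:1 H:3
  CH2 → C:1 H:2
  CH2 → C:1 H:2
  CH2 → C:1 H:2
  CH2 → C:1 H:2
  CH2 → C:1 H:2
  CH2 → C:1 H:2
  CH2 → C:1 H:2
  CH2NH2 → C:1 H:4 N:1
Element totals:
  C: 9
  H: 21
  N: 1
Molecular formula: C9H21N.
DoU = (2C + 2 + N − H − X) / 2 = (2·9 + 2 + 1 − 21 − 0) / 2 = 0.

0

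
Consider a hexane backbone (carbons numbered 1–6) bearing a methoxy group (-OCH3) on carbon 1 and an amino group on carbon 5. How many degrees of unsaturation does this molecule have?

0

Atom tally by fragment:
  CH3OCH2 → C:2 H:5 O:1
  CH2 → C:1 H:2
  CH2 → C:1 H:2
  CH2 → C:1 H:2
  CH(NH2) → C:1 H:3 N:1
  CH3 → C:1 H:3
Element totals:
  C: 7
  H: 17
  N: 1
  O: 1
Molecular formula: C7H17NO.
DoU = (2C + 2 + N − H − X) / 2 = (2·7 + 2 + 1 − 17 − 0) / 2 = 0.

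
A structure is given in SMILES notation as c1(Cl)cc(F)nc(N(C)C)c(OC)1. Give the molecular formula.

Atom tally by fragment:
  pyridine ring core → C:5 H:5 N:1
  (− 4 ring H displaced by substituents)
  + Cl → Cl:1
  + F → F:1
  + N(CH3)2 → N:1 C:2 H:6
  + OCH3 → C:1 H:3 O:1
Element totals:
  C: 8
  H: 10
  Cl: 1
  F: 1
  N: 2
  O: 1

C8H10ClFN2O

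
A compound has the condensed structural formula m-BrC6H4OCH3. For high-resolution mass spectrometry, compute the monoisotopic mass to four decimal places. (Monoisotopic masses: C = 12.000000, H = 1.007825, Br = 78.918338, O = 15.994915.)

185.9680

Atom tally by fragment:
  benzene ring core → C:6 H:6
  (− 2 ring H displaced by substituents)
  + Br → Br:1
  + OCH3 → C:1 H:3 O:1
Element totals:
  C: 7
  H: 7
  Br: 1
  O: 1
Molecular formula: C7H7BrO.
  M = 7(12.0) + 7(1.007825) + 78.918338 + 15.994915
    = 84.000000 + 7.054775 + 78.918338 + 15.994915 = 185.968028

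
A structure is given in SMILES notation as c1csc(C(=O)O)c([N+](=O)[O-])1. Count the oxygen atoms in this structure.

4

Atom tally by fragment:
  thiophene ring core → C:4 H:4 S:1
  (− 2 ring H displaced by substituents)
  + COOH → C:1 H:1 O:2
  + NO2 → N:1 O:2
Element totals:
  C: 5
  H: 3
  N: 1
  O: 4
  S: 1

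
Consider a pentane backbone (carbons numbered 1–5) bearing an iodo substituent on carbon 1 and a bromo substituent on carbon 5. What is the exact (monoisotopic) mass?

275.9011

Atom tally by fragment:
  ICH2 → C:1 H:2 I:1
  CH2 → C:1 H:2
  CH2 → C:1 H:2
  CH2 → C:1 H:2
  CH2Br → C:1 H:2 Br:1
Element totals:
  C: 5
  H: 10
  Br: 1
  I: 1
Molecular formula: C5H10BrI.
  M = 5(12.0) + 10(1.007825) + 78.918338 + 126.904472
    = 60.000000 + 10.078250 + 78.918338 + 126.904472 = 275.901060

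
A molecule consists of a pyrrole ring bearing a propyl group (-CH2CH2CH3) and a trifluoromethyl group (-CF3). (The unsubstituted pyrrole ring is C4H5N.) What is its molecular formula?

C8H10F3N

Atom tally by fragment:
  pyrrole ring core → C:4 H:5 N:1
  (− 2 ring H displaced by substituents)
  + CH2CH2CH3 → C:3 H:7
  + CF3 → C:1 F:3
Element totals:
  C: 8
  H: 10
  F: 3
  N: 1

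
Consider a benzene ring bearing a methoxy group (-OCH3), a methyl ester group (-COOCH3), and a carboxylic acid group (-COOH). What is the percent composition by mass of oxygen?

Atom tally by fragment:
  benzene ring core → C:6 H:6
  (− 3 ring H displaced by substituents)
  + OCH3 → C:1 H:3 O:1
  + COOCH3 → C:2 H:3 O:2
  + COOH → C:1 H:1 O:2
Element totals:
  C: 10
  H: 10
  O: 5
Molecular formula: C10H10O5.
Molar mass = 210.185 g/mol.
Mass from O: 5 × 15.999 = 79.995 g/mol.
%O = 79.995 / 210.185 × 100 = 38.06%.

38.06%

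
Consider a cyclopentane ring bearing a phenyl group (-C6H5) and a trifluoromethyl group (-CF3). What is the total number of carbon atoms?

Atom tally by fragment:
  cyclopentane ring core → C:5 H:10
  (− 2 ring H displaced by substituents)
  + C6H5 → C:6 H:5
  + CF3 → C:1 F:3
Element totals:
  C: 12
  H: 13
  F: 3

12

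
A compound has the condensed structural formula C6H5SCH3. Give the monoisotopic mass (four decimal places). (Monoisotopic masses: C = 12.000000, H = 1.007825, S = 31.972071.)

Atom tally by fragment:
  benzene ring core → C:6 H:6
  (− 1 ring H displaced by substituents)
  + SCH3 → C:1 H:3 S:1
Element totals:
  C: 7
  H: 8
  S: 1
Molecular formula: C7H8S.
  M = 7(12.0) + 8(1.007825) + 31.972071
    = 84.000000 + 8.062600 + 31.972071 = 124.034671

124.0347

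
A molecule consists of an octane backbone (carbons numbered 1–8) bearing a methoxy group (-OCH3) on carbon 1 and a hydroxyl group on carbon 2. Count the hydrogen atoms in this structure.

Atom tally by fragment:
  CH3OCH2 → C:2 H:5 O:1
  CH(OH) → C:1 H:2 O:1
  CH2 → C:1 H:2
  CH2 → C:1 H:2
  CH2 → C:1 H:2
  CH2 → C:1 H:2
  CH2 → C:1 H:2
  CH3 → C:1 H:3
Element totals:
  C: 9
  H: 20
  O: 2

20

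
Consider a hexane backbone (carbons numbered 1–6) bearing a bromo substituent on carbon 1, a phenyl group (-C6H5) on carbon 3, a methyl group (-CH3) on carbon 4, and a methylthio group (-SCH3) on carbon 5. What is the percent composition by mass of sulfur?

Atom tally by fragment:
  BrCH2 → C:1 H:2 Br:1
  CH2 → C:1 H:2
  CH(C6H5) → C:7 H:6
  CH(CH3) → C:2 H:4
  CH(SCH3) → C:2 H:4 S:1
  CH3 → C:1 H:3
Element totals:
  C: 14
  H: 21
  Br: 1
  S: 1
Molecular formula: C14H21BrS.
Molar mass = 301.286 g/mol.
Mass from S: 1 × 32.06 = 32.060 g/mol.
%S = 32.060 / 301.286 × 100 = 10.64%.

10.64%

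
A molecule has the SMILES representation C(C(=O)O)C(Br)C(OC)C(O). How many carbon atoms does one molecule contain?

Atom tally by fragment:
  HOOCCH2 → C:2 H:3 O:2
  CH(Br) → C:1 H:1 Br:1
  CH(OCH3) → C:2 H:4 O:1
  CH2OH → C:1 H:3 O:1
Element totals:
  C: 6
  H: 11
  Br: 1
  O: 4

6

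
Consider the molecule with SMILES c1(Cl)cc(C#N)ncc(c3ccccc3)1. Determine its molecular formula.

C12H7ClN2

Atom tally by fragment:
  pyridine ring core → C:5 H:5 N:1
  (− 3 ring H displaced by substituents)
  + Cl → Cl:1
  + CN → C:1 N:1
  + C6H5 → C:6 H:5
Element totals:
  C: 12
  H: 7
  Cl: 1
  N: 2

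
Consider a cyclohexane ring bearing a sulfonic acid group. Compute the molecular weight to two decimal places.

164.22 g/mol

Atom tally by fragment:
  cyclohexane ring core → C:6 H:12
  (− 1 ring H displaced by substituents)
  + SO3H → S:1 O:3 H:1
Element totals:
  C: 6
  H: 12
  O: 3
  S: 1
Molecular formula: C6H12O3S.
  M = 6(12.011) + 12(1.008) + 3(15.999) + 32.06
    = 72.066 + 12.096 + 47.997 + 32.060 = 164.219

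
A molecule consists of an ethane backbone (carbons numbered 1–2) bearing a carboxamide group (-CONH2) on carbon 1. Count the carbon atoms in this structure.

Atom tally by fragment:
  H2NOCCH2 → C:2 H:4 O:1 N:1
  CH3 → C:1 H:3
Element totals:
  C: 3
  H: 7
  N: 1
  O: 1

3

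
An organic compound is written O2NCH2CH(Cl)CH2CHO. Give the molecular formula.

C4H6ClNO3

Atom tally by fragment:
  O2NCH2 → C:1 H:2 N:1 O:2
  CH(Cl) → C:1 H:1 Cl:1
  CH2CHO → C:2 H:3 O:1
Element totals:
  C: 4
  H: 6
  Cl: 1
  N: 1
  O: 3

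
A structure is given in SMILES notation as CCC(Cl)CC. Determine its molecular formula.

Atom tally by fragment:
  CH3 → C:1 H:3
  CH2 → C:1 H:2
  CH(Cl) → C:1 H:1 Cl:1
  CH2 → C:1 H:2
  CH3 → C:1 H:3
Element totals:
  C: 5
  H: 11
  Cl: 1

C5H11Cl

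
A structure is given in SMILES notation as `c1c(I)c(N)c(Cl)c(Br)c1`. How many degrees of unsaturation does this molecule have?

Atom tally by fragment:
  benzene ring core → C:6 H:6
  (− 4 ring H displaced by substituents)
  + I → I:1
  + NH2 → N:1 H:2
  + Cl → Cl:1
  + Br → Br:1
Element totals:
  C: 6
  H: 4
  Br: 1
  Cl: 1
  I: 1
  N: 1
Molecular formula: C6H4BrClIN.
DoU = (2C + 2 + N − H − X) / 2 = (2·6 + 2 + 1 − 4 − 3) / 2 = 4.

4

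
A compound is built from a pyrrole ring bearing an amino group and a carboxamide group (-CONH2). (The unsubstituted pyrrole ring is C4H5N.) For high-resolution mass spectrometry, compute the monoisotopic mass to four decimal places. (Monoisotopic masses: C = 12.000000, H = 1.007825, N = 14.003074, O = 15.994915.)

Atom tally by fragment:
  pyrrole ring core → C:4 H:5 N:1
  (− 2 ring H displaced by substituents)
  + NH2 → N:1 H:2
  + CONH2 → C:1 H:2 O:1 N:1
Element totals:
  C: 5
  H: 7
  N: 3
  O: 1
Molecular formula: C5H7N3O.
  M = 5(12.0) + 7(1.007825) + 3(14.003074) + 15.994915
    = 60.000000 + 7.054775 + 42.009222 + 15.994915 = 125.058912

125.0589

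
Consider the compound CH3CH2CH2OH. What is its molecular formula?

C3H8O

Atom tally by fragment:
  CH3 → C:1 H:3
  CH2CH2OH → C:2 H:5 O:1
Element totals:
  C: 3
  H: 8
  O: 1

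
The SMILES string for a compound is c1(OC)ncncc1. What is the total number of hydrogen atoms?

Atom tally by fragment:
  pyrimidine ring core → C:4 H:4 N:2
  (− 1 ring H displaced by substituents)
  + OCH3 → C:1 H:3 O:1
Element totals:
  C: 5
  H: 6
  N: 2
  O: 1

6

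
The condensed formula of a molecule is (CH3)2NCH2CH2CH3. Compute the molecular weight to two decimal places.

Atom tally by fragment:
  (CH3)2NCH2 → C:3 H:8 N:1
  CH2 → C:1 H:2
  CH3 → C:1 H:3
Element totals:
  C: 5
  H: 13
  N: 1
Molecular formula: C5H13N.
  M = 5(12.011) + 13(1.008) + 14.007
    = 60.055 + 13.104 + 14.007 = 87.166

87.17 g/mol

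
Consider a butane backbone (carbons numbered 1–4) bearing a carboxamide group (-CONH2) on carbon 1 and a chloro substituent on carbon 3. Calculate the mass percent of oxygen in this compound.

Atom tally by fragment:
  H2NOCCH2 → C:2 H:4 O:1 N:1
  CH2 → C:1 H:2
  CH(Cl) → C:1 H:1 Cl:1
  CH3 → C:1 H:3
Element totals:
  C: 5
  H: 10
  Cl: 1
  N: 1
  O: 1
Molecular formula: C5H10ClNO.
Molar mass = 135.591 g/mol.
Mass from O: 1 × 15.999 = 15.999 g/mol.
%O = 15.999 / 135.591 × 100 = 11.80%.

11.80%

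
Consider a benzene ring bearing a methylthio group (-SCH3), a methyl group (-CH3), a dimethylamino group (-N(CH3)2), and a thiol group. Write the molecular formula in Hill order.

C10H15NS2

Atom tally by fragment:
  benzene ring core → C:6 H:6
  (− 4 ring H displaced by substituents)
  + SCH3 → C:1 H:3 S:1
  + CH3 → C:1 H:3
  + N(CH3)2 → N:1 C:2 H:6
  + SH → S:1 H:1
Element totals:
  C: 10
  H: 15
  N: 1
  S: 2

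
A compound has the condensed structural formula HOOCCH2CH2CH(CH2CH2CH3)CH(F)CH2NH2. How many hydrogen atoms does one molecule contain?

Atom tally by fragment:
  HOOCCH2 → C:2 H:3 O:2
  CH2 → C:1 H:2
  CH(CH2CH2CH3) → C:4 H:8
  CH(F) → C:1 H:1 F:1
  CH2NH2 → C:1 H:4 N:1
Element totals:
  C: 9
  H: 18
  F: 1
  N: 1
  O: 2

18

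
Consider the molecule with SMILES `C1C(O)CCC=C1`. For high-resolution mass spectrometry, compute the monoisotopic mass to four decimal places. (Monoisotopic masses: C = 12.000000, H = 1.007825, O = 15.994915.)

Atom tally by fragment:
  cyclohexene ring core → C:6 H:10
  (− 1 ring H displaced by substituents)
  + OH → O:1 H:1
Element totals:
  C: 6
  H: 10
  O: 1
Molecular formula: C6H10O.
  M = 6(12.0) + 10(1.007825) + 15.994915
    = 72.000000 + 10.078250 + 15.994915 = 98.073165

98.0732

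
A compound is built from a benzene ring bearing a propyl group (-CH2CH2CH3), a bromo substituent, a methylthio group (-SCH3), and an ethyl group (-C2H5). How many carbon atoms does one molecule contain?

12

Atom tally by fragment:
  benzene ring core → C:6 H:6
  (− 4 ring H displaced by substituents)
  + CH2CH2CH3 → C:3 H:7
  + Br → Br:1
  + SCH3 → C:1 H:3 S:1
  + C2H5 → C:2 H:5
Element totals:
  C: 12
  H: 17
  Br: 1
  S: 1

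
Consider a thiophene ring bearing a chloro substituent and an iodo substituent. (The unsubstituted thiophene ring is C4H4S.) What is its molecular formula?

Atom tally by fragment:
  thiophene ring core → C:4 H:4 S:1
  (− 2 ring H displaced by substituents)
  + Cl → Cl:1
  + I → I:1
Element totals:
  C: 4
  H: 2
  Cl: 1
  I: 1
  S: 1

C4H2ClIS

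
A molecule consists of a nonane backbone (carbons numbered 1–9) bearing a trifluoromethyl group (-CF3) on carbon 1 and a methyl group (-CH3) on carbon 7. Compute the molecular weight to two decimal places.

Atom tally by fragment:
  F3CCH2 → C:2 H:2 F:3
  CH2 → C:1 H:2
  CH2 → C:1 H:2
  CH2 → C:1 H:2
  CH2 → C:1 H:2
  CH2 → C:1 H:2
  CH(CH3) → C:2 H:4
  CH2 → C:1 H:2
  CH3 → C:1 H:3
Element totals:
  C: 11
  H: 21
  F: 3
Molecular formula: C11H21F3.
  M = 11(12.011) + 21(1.008) + 3(18.998)
    = 132.121 + 21.168 + 56.994 = 210.283

210.28 g/mol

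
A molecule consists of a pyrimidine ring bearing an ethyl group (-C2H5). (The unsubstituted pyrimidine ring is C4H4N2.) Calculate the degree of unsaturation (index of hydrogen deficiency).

4

Atom tally by fragment:
  pyrimidine ring core → C:4 H:4 N:2
  (− 1 ring H displaced by substituents)
  + C2H5 → C:2 H:5
Element totals:
  C: 6
  H: 8
  N: 2
Molecular formula: C6H8N2.
DoU = (2C + 2 + N − H − X) / 2 = (2·6 + 2 + 2 − 8 − 0) / 2 = 4.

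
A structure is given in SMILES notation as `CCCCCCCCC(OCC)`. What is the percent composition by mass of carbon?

Atom tally by fragment:
  CH3 → C:1 H:3
  CH2 → C:1 H:2
  CH2 → C:1 H:2
  CH2 → C:1 H:2
  CH2 → C:1 H:2
  CH2 → C:1 H:2
  CH2 → C:1 H:2
  CH2 → C:1 H:2
  CH2OC2H5 → C:3 H:7 O:1
Element totals:
  C: 11
  H: 24
  O: 1
Molecular formula: C11H24O.
Molar mass = 172.312 g/mol.
Mass from C: 11 × 12.011 = 132.121 g/mol.
%C = 132.121 / 172.312 × 100 = 76.68%.

76.68%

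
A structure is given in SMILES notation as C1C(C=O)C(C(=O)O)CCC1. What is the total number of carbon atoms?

8

Atom tally by fragment:
  cyclohexane ring core → C:6 H:12
  (− 2 ring H displaced by substituents)
  + CHO → C:1 H:1 O:1
  + COOH → C:1 H:1 O:2
Element totals:
  C: 8
  H: 12
  O: 3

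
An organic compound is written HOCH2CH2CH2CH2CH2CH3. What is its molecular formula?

Atom tally by fragment:
  HOCH2 → C:1 H:3 O:1
  CH2 → C:1 H:2
  CH2 → C:1 H:2
  CH2 → C:1 H:2
  CH2 → C:1 H:2
  CH3 → C:1 H:3
Element totals:
  C: 6
  H: 14
  O: 1

C6H14O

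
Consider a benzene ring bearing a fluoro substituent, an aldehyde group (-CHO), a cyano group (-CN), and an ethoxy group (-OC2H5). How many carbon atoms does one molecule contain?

10

Atom tally by fragment:
  benzene ring core → C:6 H:6
  (− 4 ring H displaced by substituents)
  + F → F:1
  + CHO → C:1 H:1 O:1
  + CN → C:1 N:1
  + OC2H5 → C:2 H:5 O:1
Element totals:
  C: 10
  H: 8
  F: 1
  N: 1
  O: 2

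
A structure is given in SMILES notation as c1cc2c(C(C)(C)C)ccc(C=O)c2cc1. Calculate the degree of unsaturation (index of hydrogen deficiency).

8

Atom tally by fragment:
  naphthalene ring system core → C:10 H:8
  (− 2 ring H displaced by substituents)
  + C(CH3)3 → C:4 H:9
  + CHO → C:1 H:1 O:1
Element totals:
  C: 15
  H: 16
  O: 1
Molecular formula: C15H16O.
DoU = (2C + 2 + N − H − X) / 2 = (2·15 + 2 + 0 − 16 − 0) / 2 = 8.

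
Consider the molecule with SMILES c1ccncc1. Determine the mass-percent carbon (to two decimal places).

75.92%

Atom tally by fragment:
  pyridine ring core → C:5 H:5 N:1
Element totals:
  C: 5
  H: 5
  N: 1
Molecular formula: C5H5N.
Molar mass = 79.102 g/mol.
Mass from C: 5 × 12.011 = 60.055 g/mol.
%C = 60.055 / 79.102 × 100 = 75.92%.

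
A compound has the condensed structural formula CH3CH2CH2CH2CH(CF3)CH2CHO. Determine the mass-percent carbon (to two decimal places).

52.74%

Atom tally by fragment:
  CH3 → C:1 H:3
  CH2 → C:1 H:2
  CH2 → C:1 H:2
  CH2 → C:1 H:2
  CH(CF3) → C:2 H:1 F:3
  CH2CHO → C:2 H:3 O:1
Element totals:
  C: 8
  H: 13
  F: 3
  O: 1
Molecular formula: C8H13F3O.
Molar mass = 182.185 g/mol.
Mass from C: 8 × 12.011 = 96.088 g/mol.
%C = 96.088 / 182.185 × 100 = 52.74%.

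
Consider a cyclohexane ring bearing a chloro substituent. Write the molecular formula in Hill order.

C6H11Cl

Atom tally by fragment:
  cyclohexane ring core → C:6 H:12
  (− 1 ring H displaced by substituents)
  + Cl → Cl:1
Element totals:
  C: 6
  H: 11
  Cl: 1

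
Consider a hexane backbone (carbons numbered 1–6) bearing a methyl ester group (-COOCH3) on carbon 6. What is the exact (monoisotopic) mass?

Atom tally by fragment:
  CH3 → C:1 H:3
  CH2 → C:1 H:2
  CH2 → C:1 H:2
  CH2 → C:1 H:2
  CH2 → C:1 H:2
  CH2COOCH3 → C:3 H:5 O:2
Element totals:
  C: 8
  H: 16
  O: 2
Molecular formula: C8H16O2.
  M = 8(12.0) + 16(1.007825) + 2(15.994915)
    = 96.000000 + 16.125200 + 31.989830 = 144.115030

144.1150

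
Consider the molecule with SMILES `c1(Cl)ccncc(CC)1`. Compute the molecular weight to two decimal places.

141.60 g/mol

Atom tally by fragment:
  pyridine ring core → C:5 H:5 N:1
  (− 2 ring H displaced by substituents)
  + Cl → Cl:1
  + C2H5 → C:2 H:5
Element totals:
  C: 7
  H: 8
  Cl: 1
  N: 1
Molecular formula: C7H8ClN.
  M = 7(12.011) + 8(1.008) + 35.45 + 14.007
    = 84.077 + 8.064 + 35.450 + 14.007 = 141.598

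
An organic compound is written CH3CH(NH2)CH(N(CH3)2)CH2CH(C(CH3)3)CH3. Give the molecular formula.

C12H28N2

Element totals:
  C: 12
  H: 28
  N: 2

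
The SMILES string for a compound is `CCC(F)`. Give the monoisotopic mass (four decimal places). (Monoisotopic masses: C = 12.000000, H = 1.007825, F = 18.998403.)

62.0532

Atom tally by fragment:
  CH3 → C:1 H:3
  CH2 → C:1 H:2
  CH2F → C:1 H:2 F:1
Element totals:
  C: 3
  H: 7
  F: 1
Molecular formula: C3H7F.
  M = 3(12.0) + 7(1.007825) + 18.998403
    = 36.000000 + 7.054775 + 18.998403 = 62.053178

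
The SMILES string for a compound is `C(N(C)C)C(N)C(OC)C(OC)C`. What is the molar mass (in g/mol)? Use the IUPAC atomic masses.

Atom tally by fragment:
  (CH3)2NCH2 → C:3 H:8 N:1
  CH(NH2) → C:1 H:3 N:1
  CH(OCH3) → C:2 H:4 O:1
  CH(OCH3) → C:2 H:4 O:1
  CH3 → C:1 H:3
Element totals:
  C: 9
  H: 22
  N: 2
  O: 2
Molecular formula: C9H22N2O2.
  M = 9(12.011) + 22(1.008) + 2(14.007) + 2(15.999)
    = 108.099 + 22.176 + 28.014 + 31.998 = 190.287

190.29 g/mol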